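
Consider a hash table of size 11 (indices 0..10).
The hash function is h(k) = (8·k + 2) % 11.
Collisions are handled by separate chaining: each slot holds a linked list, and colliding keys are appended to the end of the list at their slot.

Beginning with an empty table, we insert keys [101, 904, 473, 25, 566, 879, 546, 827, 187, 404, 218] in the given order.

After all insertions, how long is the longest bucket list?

101 -> bucket 7
904 -> bucket 7 (collision)
473 -> bucket 2
25 -> bucket 4
566 -> bucket 9
879 -> bucket 5
546 -> bucket 3
827 -> bucket 7 (collision)
187 -> bucket 2 (collision)
404 -> bucket 0
218 -> bucket 8
Final buckets:
0: 404
1: -
2: 473 -> 187
3: 546
4: 25
5: 879
6: -
7: 101 -> 904 -> 827
8: 218
9: 566
10: -

3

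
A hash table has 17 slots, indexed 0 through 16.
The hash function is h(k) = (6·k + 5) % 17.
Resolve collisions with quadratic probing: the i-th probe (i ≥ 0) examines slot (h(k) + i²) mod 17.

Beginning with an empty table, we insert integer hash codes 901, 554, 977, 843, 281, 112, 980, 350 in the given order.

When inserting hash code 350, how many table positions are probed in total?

901 hashes to 5; slot 5 is free -> place at 5.
554 hashes to 14; slot 14 is free -> place at 14.
977 hashes to 2; slot 2 is free -> place at 2.
843 hashes to 14; 14 taken -> place at 15.
281 hashes to 8; slot 8 is free -> place at 8.
112 hashes to 14; 14,15 taken -> place at 1.
980 hashes to 3; slot 3 is free -> place at 3.
350 hashes to 14; 14,15,1 taken -> place at 6.
Table: [., 112, 977, 980, ., 901, 350, ., 281, ., ., ., ., ., 554, 843, .]

4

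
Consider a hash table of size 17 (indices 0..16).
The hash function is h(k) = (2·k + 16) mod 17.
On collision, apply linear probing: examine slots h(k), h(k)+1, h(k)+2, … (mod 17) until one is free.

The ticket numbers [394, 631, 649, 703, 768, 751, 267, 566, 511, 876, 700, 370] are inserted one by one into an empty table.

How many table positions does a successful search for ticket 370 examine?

6

394 hashes to 5; slot 5 is free -> place at 5.
631 hashes to 3; slot 3 is free -> place at 3.
649 hashes to 5; 5 taken -> place at 6.
703 hashes to 11; slot 11 is free -> place at 11.
768 hashes to 5; 5,6 taken -> place at 7.
751 hashes to 5; 5,6,7 taken -> place at 8.
267 hashes to 6; 6,7,8 taken -> place at 9.
566 hashes to 9; 9 taken -> place at 10.
511 hashes to 1; slot 1 is free -> place at 1.
876 hashes to 0; slot 0 is free -> place at 0.
700 hashes to 5; 5,6,7,8,9,10,11 taken -> place at 12.
370 hashes to 8; 8,9,10,11,12 taken -> place at 13.
Table: [876, 511, ∅, 631, ∅, 394, 649, 768, 751, 267, 566, 703, 700, 370, ∅, ∅, ∅]
Lookup 370: h=8, probe 8,9,10,11,12,13 → found at 13.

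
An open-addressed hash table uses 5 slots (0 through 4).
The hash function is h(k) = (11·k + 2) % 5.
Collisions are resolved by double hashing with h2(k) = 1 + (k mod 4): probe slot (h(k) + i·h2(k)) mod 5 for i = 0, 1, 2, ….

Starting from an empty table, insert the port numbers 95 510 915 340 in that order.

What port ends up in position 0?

95: h=2 -> slot 2
510: h=2, h2=3, probe 2,0 -> slot 0
915: h=2, h2=4, probe 2,1 -> slot 1
340: h=2, h2=1, probe 2,3 -> slot 3
Table: [510, 915, 95, 340, .]

510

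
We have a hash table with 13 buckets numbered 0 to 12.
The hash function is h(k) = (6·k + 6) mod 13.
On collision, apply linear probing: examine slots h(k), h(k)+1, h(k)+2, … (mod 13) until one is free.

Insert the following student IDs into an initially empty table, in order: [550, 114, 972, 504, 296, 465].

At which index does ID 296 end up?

5

550 hashes to 4; slot 4 is free => place at 4.
114 hashes to 1; slot 1 is free => place at 1.
972 hashes to 1; 1 taken => place at 2.
504 hashes to 1; 1,2 taken => place at 3.
296 hashes to 1; 1,2,3,4 taken => place at 5.
465 hashes to 1; 1,2,3,4,5 taken => place at 6.
Table: [—, 114, 972, 504, 550, 296, 465, —, —, —, —, —, —]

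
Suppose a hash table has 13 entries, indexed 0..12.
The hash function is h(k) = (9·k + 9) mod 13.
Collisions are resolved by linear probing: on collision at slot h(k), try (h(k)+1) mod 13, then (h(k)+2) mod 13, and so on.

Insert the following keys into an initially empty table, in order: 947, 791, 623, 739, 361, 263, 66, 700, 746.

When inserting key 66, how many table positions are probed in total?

947 hashes to 4; slot 4 is free -> place at 4.
791 hashes to 4; 4 taken -> place at 5.
623 hashes to 0; slot 0 is free -> place at 0.
739 hashes to 4; 4,5 taken -> place at 6.
361 hashes to 8; slot 8 is free -> place at 8.
263 hashes to 10; slot 10 is free -> place at 10.
66 hashes to 5; 5,6 taken -> place at 7.
700 hashes to 4; 4,5,6,7,8 taken -> place at 9.
746 hashes to 2; slot 2 is free -> place at 2.
Table: [623, ∅, 746, ∅, 947, 791, 739, 66, 361, 700, 263, ∅, ∅]

3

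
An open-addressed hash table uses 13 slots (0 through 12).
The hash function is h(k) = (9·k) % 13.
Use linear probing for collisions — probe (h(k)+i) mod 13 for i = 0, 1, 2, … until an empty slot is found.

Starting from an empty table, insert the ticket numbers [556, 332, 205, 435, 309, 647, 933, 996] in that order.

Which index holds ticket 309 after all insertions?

1

556 hashes to 12; slot 12 is free -> place at 12.
332 hashes to 11; slot 11 is free -> place at 11.
205 hashes to 12; 12 taken -> place at 0.
435 hashes to 2; slot 2 is free -> place at 2.
309 hashes to 12; 12,0 taken -> place at 1.
647 hashes to 12; 12,0,1,2 taken -> place at 3.
933 hashes to 12; 12,0,1,2,3 taken -> place at 4.
996 hashes to 7; slot 7 is free -> place at 7.
Table: [205, 309, 435, 647, 933, ., ., 996, ., ., ., 332, 556]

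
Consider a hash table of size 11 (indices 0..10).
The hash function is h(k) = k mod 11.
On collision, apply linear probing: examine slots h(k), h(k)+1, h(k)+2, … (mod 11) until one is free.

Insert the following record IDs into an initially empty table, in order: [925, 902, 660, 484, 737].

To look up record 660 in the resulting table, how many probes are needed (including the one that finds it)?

925 hashes to 1; slot 1 is free → place at 1.
902 hashes to 0; slot 0 is free → place at 0.
660 hashes to 0; 0,1 taken → place at 2.
484 hashes to 0; 0,1,2 taken → place at 3.
737 hashes to 0; 0,1,2,3 taken → place at 4.
Table: [902, 925, 660, 484, 737, ., ., ., ., ., .]
Lookup 660: h=0, probe 0,1,2 → found at 2.

3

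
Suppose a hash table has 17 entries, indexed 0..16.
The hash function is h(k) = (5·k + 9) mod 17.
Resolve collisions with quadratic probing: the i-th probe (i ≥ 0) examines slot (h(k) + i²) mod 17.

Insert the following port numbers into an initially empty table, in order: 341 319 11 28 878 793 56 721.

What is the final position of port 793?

341: h=14 -> slot 14
319: h=6 -> slot 6
11: h=13 -> slot 13
28: h=13, probe 13,14,0 -> slot 0
878: h=13, probe 13,14,0,5 -> slot 5
793: h=13, probe 13,14,0,5,12 -> slot 12
56: h=0, probe 0,1 -> slot 1
721: h=10 -> slot 10
Table: [28, 56, —, —, —, 878, 319, —, —, —, 721, —, 793, 11, 341, —, —]

12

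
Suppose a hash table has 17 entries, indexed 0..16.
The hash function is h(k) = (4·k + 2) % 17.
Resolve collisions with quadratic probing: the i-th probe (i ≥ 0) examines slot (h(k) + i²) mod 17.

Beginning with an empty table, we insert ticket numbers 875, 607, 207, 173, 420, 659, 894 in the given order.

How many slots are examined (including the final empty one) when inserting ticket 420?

3

875 hashes to 0; slot 0 is free => place at 0.
607 hashes to 16; slot 16 is free => place at 16.
207 hashes to 14; slot 14 is free => place at 14.
173 hashes to 14; 14 taken => place at 15.
420 hashes to 16; 16,0 taken => place at 3.
659 hashes to 3; 3 taken => place at 4.
894 hashes to 8; slot 8 is free => place at 8.
Table: [875, -, -, 420, 659, -, -, -, 894, -, -, -, -, -, 207, 173, 607]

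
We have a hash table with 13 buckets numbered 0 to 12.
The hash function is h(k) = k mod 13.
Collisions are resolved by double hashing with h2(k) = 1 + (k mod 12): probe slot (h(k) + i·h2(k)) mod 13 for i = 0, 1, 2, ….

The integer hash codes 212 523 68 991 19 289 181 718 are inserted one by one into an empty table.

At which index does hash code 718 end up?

10

Insert 212: h=4, slot 4 empty -> index 4.
Insert 523: h=3, slot 3 empty -> index 3.
Insert 68: h=3, h2=9, slot 3 occupied -> index 12.
Insert 991: h=3, h2=8, slot 3 occupied -> index 11.
Insert 19: h=6, slot 6 empty -> index 6.
Insert 289: h=3, h2=2, slot 3 occupied -> index 5.
Insert 181: h=12, h2=2, slot 12 occupied -> index 1.
Insert 718: h=3, h2=11, slots 3,1,12 occupied -> index 10.
Table: [_, 181, _, 523, 212, 289, 19, _, _, _, 718, 991, 68]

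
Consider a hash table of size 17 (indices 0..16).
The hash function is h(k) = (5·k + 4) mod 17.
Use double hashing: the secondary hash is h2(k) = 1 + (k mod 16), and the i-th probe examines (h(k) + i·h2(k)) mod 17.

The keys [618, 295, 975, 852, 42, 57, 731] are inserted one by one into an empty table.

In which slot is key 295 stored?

618 hashes to 0; slot 0 is free -> place at 0.
295 hashes to 0, h2=8; 0 taken -> place at 8.
975 hashes to 0, h2=16; 0 taken -> place at 16.
852 hashes to 14; slot 14 is free -> place at 14.
42 hashes to 10; slot 10 is free -> place at 10.
57 hashes to 0, h2=10; 0,10 taken -> place at 3.
731 hashes to 4; slot 4 is free -> place at 4.
Table: [618, _, _, 57, 731, _, _, _, 295, _, 42, _, _, _, 852, _, 975]

8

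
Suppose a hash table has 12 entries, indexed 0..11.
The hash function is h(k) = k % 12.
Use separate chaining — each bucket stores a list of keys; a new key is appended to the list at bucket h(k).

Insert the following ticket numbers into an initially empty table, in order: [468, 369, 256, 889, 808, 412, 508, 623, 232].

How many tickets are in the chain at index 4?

5

468 -> bucket 0
369 -> bucket 9
256 -> bucket 4
889 -> bucket 1
808 -> bucket 4 (collision)
412 -> bucket 4 (collision)
508 -> bucket 4 (collision)
623 -> bucket 11
232 -> bucket 4 (collision)
Final buckets:
0: 468
1: 889
2: ∅
3: ∅
4: 256 -> 808 -> 412 -> 508 -> 232
5: ∅
6: ∅
7: ∅
8: ∅
9: 369
10: ∅
11: 623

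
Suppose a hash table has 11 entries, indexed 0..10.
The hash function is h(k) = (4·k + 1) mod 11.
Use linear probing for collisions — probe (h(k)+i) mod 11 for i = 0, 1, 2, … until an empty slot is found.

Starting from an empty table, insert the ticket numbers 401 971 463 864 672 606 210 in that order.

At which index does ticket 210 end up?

401 hashes to 10; slot 10 is free => place at 10.
971 hashes to 2; slot 2 is free => place at 2.
463 hashes to 5; slot 5 is free => place at 5.
864 hashes to 3; slot 3 is free => place at 3.
672 hashes to 5; 5 taken => place at 6.
606 hashes to 5; 5,6 taken => place at 7.
210 hashes to 5; 5,6,7 taken => place at 8.
Table: [—, —, 971, 864, —, 463, 672, 606, 210, —, 401]

8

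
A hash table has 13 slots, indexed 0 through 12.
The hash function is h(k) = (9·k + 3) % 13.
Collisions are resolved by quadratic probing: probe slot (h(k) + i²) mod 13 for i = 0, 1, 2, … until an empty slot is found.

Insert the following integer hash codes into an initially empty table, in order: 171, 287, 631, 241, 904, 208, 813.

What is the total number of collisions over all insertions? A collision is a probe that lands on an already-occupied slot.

Insert 171: h=8, slot 8 empty → index 8.
Insert 287: h=12, slot 12 empty → index 12.
Insert 631: h=1, slot 1 empty → index 1.
Insert 241: h=1, slot 1 occupied → index 2.
Insert 904: h=1, slots 1,2 occupied → index 5.
Insert 208: h=3, slot 3 empty → index 3.
Insert 813: h=1, slots 1,2,5 occupied → index 10.
Table: [∅, 631, 241, 208, ∅, 904, ∅, ∅, 171, ∅, 813, ∅, 287]

6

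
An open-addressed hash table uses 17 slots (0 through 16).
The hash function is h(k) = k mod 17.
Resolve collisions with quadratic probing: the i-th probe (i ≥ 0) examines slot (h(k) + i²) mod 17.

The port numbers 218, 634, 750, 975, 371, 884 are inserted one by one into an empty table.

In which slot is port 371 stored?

Insert 218: h=14, slot 14 empty => index 14.
Insert 634: h=5, slot 5 empty => index 5.
Insert 750: h=2, slot 2 empty => index 2.
Insert 975: h=6, slot 6 empty => index 6.
Insert 371: h=14, slot 14 occupied => index 15.
Insert 884: h=0, slot 0 empty => index 0.
Table: [884, ∅, 750, ∅, ∅, 634, 975, ∅, ∅, ∅, ∅, ∅, ∅, ∅, 218, 371, ∅]

15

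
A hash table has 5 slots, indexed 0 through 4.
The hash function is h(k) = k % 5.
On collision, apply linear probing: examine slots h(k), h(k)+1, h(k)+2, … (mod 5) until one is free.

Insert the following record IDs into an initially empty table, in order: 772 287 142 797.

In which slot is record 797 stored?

772: h=2 -> slot 2
287: h=2, probe 2,3 -> slot 3
142: h=2, probe 2,3,4 -> slot 4
797: h=2, probe 2,3,4,0 -> slot 0
Table: [797, ., 772, 287, 142]

0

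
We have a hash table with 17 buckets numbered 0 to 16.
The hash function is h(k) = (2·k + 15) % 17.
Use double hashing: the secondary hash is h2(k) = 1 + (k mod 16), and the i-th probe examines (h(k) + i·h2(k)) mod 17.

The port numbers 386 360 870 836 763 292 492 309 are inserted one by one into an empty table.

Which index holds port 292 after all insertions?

386 hashes to 5; slot 5 is free => place at 5.
360 hashes to 4; slot 4 is free => place at 4.
870 hashes to 4, h2=7; 4 taken => place at 11.
836 hashes to 4, h2=5; 4 taken => place at 9.
763 hashes to 11, h2=12; 11 taken => place at 6.
292 hashes to 4, h2=5; 4,9 taken => place at 14.
492 hashes to 13; slot 13 is free => place at 13.
309 hashes to 4, h2=6; 4 taken => place at 10.
Table: [—, —, —, —, 360, 386, 763, —, —, 836, 309, 870, —, 492, 292, —, —]

14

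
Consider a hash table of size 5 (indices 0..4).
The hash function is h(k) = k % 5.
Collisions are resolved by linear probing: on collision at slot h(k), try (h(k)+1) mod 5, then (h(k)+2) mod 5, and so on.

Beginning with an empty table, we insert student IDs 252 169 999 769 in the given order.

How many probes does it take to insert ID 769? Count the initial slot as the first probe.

Insert 252: h=2, slot 2 empty → index 2.
Insert 169: h=4, slot 4 empty → index 4.
Insert 999: h=4, slot 4 occupied → index 0.
Insert 769: h=4, slots 4,0 occupied → index 1.
Table: [999, 769, 252, _, 169]

3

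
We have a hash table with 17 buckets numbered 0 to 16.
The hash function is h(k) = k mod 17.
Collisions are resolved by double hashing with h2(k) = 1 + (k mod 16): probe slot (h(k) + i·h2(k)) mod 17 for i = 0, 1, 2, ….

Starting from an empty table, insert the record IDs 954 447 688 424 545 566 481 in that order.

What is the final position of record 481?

954: h=2 => slot 2
447: h=5 => slot 5
688: h=8 => slot 8
424: h=16 => slot 16
545: h=1 => slot 1
566: h=5, h2=7, probe 5,12 => slot 12
481: h=5, h2=2, probe 5,7 => slot 7
Table: [., 545, 954, ., ., 447, ., 481, 688, ., ., ., 566, ., ., ., 424]

7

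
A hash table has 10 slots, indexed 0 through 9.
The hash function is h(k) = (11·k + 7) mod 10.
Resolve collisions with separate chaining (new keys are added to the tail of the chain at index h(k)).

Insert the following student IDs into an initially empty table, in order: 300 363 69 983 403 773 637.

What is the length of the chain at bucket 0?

4

300 -> bucket 7
363 -> bucket 0
69 -> bucket 6
983 -> bucket 0 (collision)
403 -> bucket 0 (collision)
773 -> bucket 0 (collision)
637 -> bucket 4
Final buckets:
0: 363 -> 983 -> 403 -> 773
1: —
2: —
3: —
4: 637
5: —
6: 69
7: 300
8: —
9: —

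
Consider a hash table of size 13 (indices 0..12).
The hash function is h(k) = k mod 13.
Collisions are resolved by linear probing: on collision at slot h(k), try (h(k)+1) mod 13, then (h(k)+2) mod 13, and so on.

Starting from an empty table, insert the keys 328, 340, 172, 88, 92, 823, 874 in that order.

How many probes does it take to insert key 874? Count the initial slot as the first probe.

4

328 hashes to 3; slot 3 is free => place at 3.
340 hashes to 2; slot 2 is free => place at 2.
172 hashes to 3; 3 taken => place at 4.
88 hashes to 10; slot 10 is free => place at 10.
92 hashes to 1; slot 1 is free => place at 1.
823 hashes to 4; 4 taken => place at 5.
874 hashes to 3; 3,4,5 taken => place at 6.
Table: [_, 92, 340, 328, 172, 823, 874, _, _, _, 88, _, _]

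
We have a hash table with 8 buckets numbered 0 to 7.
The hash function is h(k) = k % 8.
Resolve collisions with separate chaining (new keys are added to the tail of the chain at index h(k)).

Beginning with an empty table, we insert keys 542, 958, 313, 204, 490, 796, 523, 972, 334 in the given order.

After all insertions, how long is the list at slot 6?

542 → bucket 6
958 → bucket 6 (collision)
313 → bucket 1
204 → bucket 4
490 → bucket 2
796 → bucket 4 (collision)
523 → bucket 3
972 → bucket 4 (collision)
334 → bucket 6 (collision)
Final buckets:
0: ∅
1: 313
2: 490
3: 523
4: 204 -> 796 -> 972
5: ∅
6: 542 -> 958 -> 334
7: ∅

3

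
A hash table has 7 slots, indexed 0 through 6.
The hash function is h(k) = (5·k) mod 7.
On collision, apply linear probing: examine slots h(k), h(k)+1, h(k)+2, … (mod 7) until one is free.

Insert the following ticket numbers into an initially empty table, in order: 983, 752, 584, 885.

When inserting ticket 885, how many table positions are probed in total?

983 hashes to 1; slot 1 is free → place at 1.
752 hashes to 1; 1 taken → place at 2.
584 hashes to 1; 1,2 taken → place at 3.
885 hashes to 1; 1,2,3 taken → place at 4.
Table: [∅, 983, 752, 584, 885, ∅, ∅]

4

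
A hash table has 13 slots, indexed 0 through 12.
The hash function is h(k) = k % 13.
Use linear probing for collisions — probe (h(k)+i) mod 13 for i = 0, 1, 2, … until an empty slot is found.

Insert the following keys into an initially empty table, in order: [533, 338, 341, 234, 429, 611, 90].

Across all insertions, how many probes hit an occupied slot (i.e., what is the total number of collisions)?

533: h=0 → slot 0
338: h=0, probe 0,1 → slot 1
341: h=3 → slot 3
234: h=0, probe 0,1,2 → slot 2
429: h=0, probe 0,1,2,3,4 → slot 4
611: h=0, probe 0,1,2,3,4,5 → slot 5
90: h=12 → slot 12
Table: [533, 338, 234, 341, 429, 611, -, -, -, -, -, -, 90]

12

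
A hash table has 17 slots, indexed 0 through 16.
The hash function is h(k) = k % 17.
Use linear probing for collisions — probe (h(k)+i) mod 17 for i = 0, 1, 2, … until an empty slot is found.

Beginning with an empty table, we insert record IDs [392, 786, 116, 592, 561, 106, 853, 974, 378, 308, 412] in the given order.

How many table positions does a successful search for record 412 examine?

5

392 hashes to 1; slot 1 is free -> place at 1.
786 hashes to 4; slot 4 is free -> place at 4.
116 hashes to 14; slot 14 is free -> place at 14.
592 hashes to 14; 14 taken -> place at 15.
561 hashes to 0; slot 0 is free -> place at 0.
106 hashes to 4; 4 taken -> place at 5.
853 hashes to 3; slot 3 is free -> place at 3.
974 hashes to 5; 5 taken -> place at 6.
378 hashes to 4; 4,5,6 taken -> place at 7.
308 hashes to 2; slot 2 is free -> place at 2.
412 hashes to 4; 4,5,6,7 taken -> place at 8.
Table: [561, 392, 308, 853, 786, 106, 974, 378, 412, ∅, ∅, ∅, ∅, ∅, 116, 592, ∅]
Lookup 412: h=4, probe 4,5,6,7,8 → found at 8.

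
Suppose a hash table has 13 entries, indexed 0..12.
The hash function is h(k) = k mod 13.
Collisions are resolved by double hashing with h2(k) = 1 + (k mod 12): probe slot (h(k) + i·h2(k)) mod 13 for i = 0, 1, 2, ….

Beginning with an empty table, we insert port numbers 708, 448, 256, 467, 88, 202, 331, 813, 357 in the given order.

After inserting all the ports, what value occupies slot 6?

708

708 hashes to 6; slot 6 is free → place at 6.
448 hashes to 6, h2=5; 6 taken → place at 11.
256 hashes to 9; slot 9 is free → place at 9.
467 hashes to 12; slot 12 is free → place at 12.
88 hashes to 10; slot 10 is free → place at 10.
202 hashes to 7; slot 7 is free → place at 7.
331 hashes to 6, h2=8; 6 taken → place at 1.
813 hashes to 7, h2=10; 7 taken → place at 4.
357 hashes to 6, h2=10; 6 taken → place at 3.
Table: [-, 331, -, 357, 813, -, 708, 202, -, 256, 88, 448, 467]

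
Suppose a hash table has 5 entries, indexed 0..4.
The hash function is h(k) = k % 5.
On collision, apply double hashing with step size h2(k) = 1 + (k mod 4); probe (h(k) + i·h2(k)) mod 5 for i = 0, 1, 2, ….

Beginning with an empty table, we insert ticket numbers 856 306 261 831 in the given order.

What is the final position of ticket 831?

0

Insert 856: h=1, slot 1 empty -> index 1.
Insert 306: h=1, h2=3, slot 1 occupied -> index 4.
Insert 261: h=1, h2=2, slot 1 occupied -> index 3.
Insert 831: h=1, h2=4, slot 1 occupied -> index 0.
Table: [831, 856, —, 261, 306]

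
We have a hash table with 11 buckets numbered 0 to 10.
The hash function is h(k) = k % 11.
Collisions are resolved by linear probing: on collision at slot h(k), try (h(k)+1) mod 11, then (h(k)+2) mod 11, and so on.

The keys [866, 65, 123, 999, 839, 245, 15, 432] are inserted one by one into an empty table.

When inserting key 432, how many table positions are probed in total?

4

Insert 866: h=8, slot 8 empty → index 8.
Insert 65: h=10, slot 10 empty → index 10.
Insert 123: h=2, slot 2 empty → index 2.
Insert 999: h=9, slot 9 empty → index 9.
Insert 839: h=3, slot 3 empty → index 3.
Insert 245: h=3, slot 3 occupied → index 4.
Insert 15: h=4, slot 4 occupied → index 5.
Insert 432: h=3, slots 3,4,5 occupied → index 6.
Table: [-, -, 123, 839, 245, 15, 432, -, 866, 999, 65]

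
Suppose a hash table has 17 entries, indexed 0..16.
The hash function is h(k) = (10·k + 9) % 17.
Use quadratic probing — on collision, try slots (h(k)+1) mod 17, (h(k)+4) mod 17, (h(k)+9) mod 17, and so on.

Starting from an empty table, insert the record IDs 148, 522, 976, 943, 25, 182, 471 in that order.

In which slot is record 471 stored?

Insert 148: h=10, slot 10 empty → index 10.
Insert 522: h=10, slot 10 occupied → index 11.
Insert 976: h=11, slot 11 occupied → index 12.
Insert 943: h=4, slot 4 empty → index 4.
Insert 25: h=4, slot 4 occupied → index 5.
Insert 182: h=10, slots 10,11 occupied → index 14.
Insert 471: h=10, slots 10,11,14 occupied → index 2.
Table: [∅, ∅, 471, ∅, 943, 25, ∅, ∅, ∅, ∅, 148, 522, 976, ∅, 182, ∅, ∅]

2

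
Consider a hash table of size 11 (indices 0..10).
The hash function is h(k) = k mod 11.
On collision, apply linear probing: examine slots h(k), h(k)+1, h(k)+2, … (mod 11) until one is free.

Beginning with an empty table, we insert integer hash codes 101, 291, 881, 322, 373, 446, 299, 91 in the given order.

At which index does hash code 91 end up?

7

101: h=2 → slot 2
291: h=5 → slot 5
881: h=1 → slot 1
322: h=3 → slot 3
373: h=10 → slot 10
446: h=6 → slot 6
299: h=2, probe 2,3,4 → slot 4
91: h=3, probe 3,4,5,6,7 → slot 7
Table: [., 881, 101, 322, 299, 291, 446, 91, ., ., 373]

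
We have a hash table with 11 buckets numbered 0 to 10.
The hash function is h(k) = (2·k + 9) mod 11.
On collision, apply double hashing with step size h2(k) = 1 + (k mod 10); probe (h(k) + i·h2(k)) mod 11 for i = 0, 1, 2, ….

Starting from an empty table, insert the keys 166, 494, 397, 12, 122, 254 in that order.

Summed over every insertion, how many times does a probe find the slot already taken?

5

166 hashes to 0; slot 0 is free -> place at 0.
494 hashes to 7; slot 7 is free -> place at 7.
397 hashes to 0, h2=8; 0 taken -> place at 8.
12 hashes to 0, h2=3; 0 taken -> place at 3.
122 hashes to 0, h2=3; 0,3 taken -> place at 6.
254 hashes to 0, h2=5; 0 taken -> place at 5.
Table: [166, _, _, 12, _, 254, 122, 494, 397, _, _]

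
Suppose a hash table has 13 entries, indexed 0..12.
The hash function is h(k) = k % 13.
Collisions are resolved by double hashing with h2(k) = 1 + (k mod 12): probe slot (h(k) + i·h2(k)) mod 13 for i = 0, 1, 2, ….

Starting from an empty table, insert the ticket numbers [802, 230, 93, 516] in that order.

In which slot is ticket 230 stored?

802: h=9 -> slot 9
230: h=9, h2=3, probe 9,12 -> slot 12
93: h=2 -> slot 2
516: h=9, h2=1, probe 9,10 -> slot 10
Table: [., ., 93, ., ., ., ., ., ., 802, 516, ., 230]

12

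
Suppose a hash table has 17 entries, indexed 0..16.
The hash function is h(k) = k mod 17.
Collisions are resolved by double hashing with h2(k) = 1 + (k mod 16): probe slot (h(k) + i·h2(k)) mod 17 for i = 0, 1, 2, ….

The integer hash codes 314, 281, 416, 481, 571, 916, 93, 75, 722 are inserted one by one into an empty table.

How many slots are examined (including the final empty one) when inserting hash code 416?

3

314: h=8 → slot 8
281: h=9 → slot 9
416: h=8, h2=1, probe 8,9,10 → slot 10
481: h=5 → slot 5
571: h=10, h2=12, probe 10,5,0 → slot 0
916: h=15 → slot 15
93: h=8, h2=14, probe 8,5,2 → slot 2
75: h=7 → slot 7
722: h=8, h2=3, probe 8,11 → slot 11
Table: [571, —, 93, —, —, 481, —, 75, 314, 281, 416, 722, —, —, —, 916, —]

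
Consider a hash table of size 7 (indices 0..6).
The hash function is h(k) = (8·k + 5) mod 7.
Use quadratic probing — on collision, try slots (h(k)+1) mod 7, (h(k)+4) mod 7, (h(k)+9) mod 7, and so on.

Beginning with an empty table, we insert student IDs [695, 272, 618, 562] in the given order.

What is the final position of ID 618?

1

695: h=0 → slot 0
272: h=4 → slot 4
618: h=0, probe 0,1 → slot 1
562: h=0, probe 0,1,4,2 → slot 2
Table: [695, 618, 562, ∅, 272, ∅, ∅]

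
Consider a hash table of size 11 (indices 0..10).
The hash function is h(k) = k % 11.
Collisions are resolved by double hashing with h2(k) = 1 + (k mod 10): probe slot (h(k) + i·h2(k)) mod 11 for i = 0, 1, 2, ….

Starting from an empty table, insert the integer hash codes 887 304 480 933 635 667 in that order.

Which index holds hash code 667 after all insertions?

4

887: h=7 => slot 7
304: h=7, h2=5, probe 7,1 => slot 1
480: h=7, h2=1, probe 7,8 => slot 8
933: h=9 => slot 9
635: h=8, h2=6, probe 8,3 => slot 3
667: h=7, h2=8, probe 7,4 => slot 4
Table: [_, 304, _, 635, 667, _, _, 887, 480, 933, _]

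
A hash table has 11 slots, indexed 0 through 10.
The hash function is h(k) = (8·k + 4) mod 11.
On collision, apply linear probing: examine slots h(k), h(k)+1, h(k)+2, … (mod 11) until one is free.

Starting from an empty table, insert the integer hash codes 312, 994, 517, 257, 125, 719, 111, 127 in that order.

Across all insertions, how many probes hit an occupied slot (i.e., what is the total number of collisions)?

312 hashes to 3; slot 3 is free → place at 3.
994 hashes to 3; 3 taken → place at 4.
517 hashes to 4; 4 taken → place at 5.
257 hashes to 3; 3,4,5 taken → place at 6.
125 hashes to 3; 3,4,5,6 taken → place at 7.
719 hashes to 3; 3,4,5,6,7 taken → place at 8.
111 hashes to 1; slot 1 is free → place at 1.
127 hashes to 8; 8 taken → place at 9.
Table: [_, 111, _, 312, 994, 517, 257, 125, 719, 127, _]

15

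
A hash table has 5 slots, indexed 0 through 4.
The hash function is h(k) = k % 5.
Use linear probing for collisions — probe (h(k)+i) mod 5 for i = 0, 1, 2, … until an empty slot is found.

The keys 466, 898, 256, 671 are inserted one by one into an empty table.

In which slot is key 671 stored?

466: h=1 → slot 1
898: h=3 → slot 3
256: h=1, probe 1,2 → slot 2
671: h=1, probe 1,2,3,4 → slot 4
Table: [∅, 466, 256, 898, 671]

4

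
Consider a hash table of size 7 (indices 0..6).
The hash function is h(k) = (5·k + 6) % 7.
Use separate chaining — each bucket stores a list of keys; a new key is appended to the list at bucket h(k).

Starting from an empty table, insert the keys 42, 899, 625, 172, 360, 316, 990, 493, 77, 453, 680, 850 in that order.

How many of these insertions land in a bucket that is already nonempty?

Insert 42: h=6, bucket 6 empty → new chain.
Insert 899: h=0, bucket 0 empty → new chain.
Insert 625: h=2, bucket 2 empty → new chain.
Insert 172: h=5, bucket 5 empty → new chain.
Insert 360: h=0, bucket 0 nonempty → append to chain.
Insert 316: h=4, bucket 4 empty → new chain.
Insert 990: h=0, bucket 0 nonempty → append to chain.
Insert 493: h=0, bucket 0 nonempty → append to chain.
Insert 77: h=6, bucket 6 nonempty → append to chain.
Insert 453: h=3, bucket 3 empty → new chain.
Insert 680: h=4, bucket 4 nonempty → append to chain.
Insert 850: h=0, bucket 0 nonempty → append to chain.
Final buckets:
0: 899 -> 360 -> 990 -> 493 -> 850
1: _
2: 625
3: 453
4: 316 -> 680
5: 172
6: 42 -> 77

6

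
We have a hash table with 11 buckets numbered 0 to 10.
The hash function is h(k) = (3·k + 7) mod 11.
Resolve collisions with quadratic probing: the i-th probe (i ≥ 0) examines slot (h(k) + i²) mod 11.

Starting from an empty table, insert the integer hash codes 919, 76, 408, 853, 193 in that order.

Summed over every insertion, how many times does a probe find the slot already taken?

5

919 hashes to 3; slot 3 is free → place at 3.
76 hashes to 4; slot 4 is free → place at 4.
408 hashes to 10; slot 10 is free → place at 10.
853 hashes to 3; 3,4 taken → place at 7.
193 hashes to 3; 3,4,7 taken → place at 1.
Table: [-, 193, -, 919, 76, -, -, 853, -, -, 408]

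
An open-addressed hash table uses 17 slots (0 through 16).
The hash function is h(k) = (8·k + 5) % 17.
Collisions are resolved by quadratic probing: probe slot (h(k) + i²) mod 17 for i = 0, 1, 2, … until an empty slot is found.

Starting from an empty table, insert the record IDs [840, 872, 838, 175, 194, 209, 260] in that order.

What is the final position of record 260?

2

840: h=10 → slot 10
872: h=11 → slot 11
838: h=11, probe 11,12 → slot 12
175: h=11, probe 11,12,15 → slot 15
194: h=10, probe 10,11,14 → slot 14
209: h=11, probe 11,12,15,3 → slot 3
260: h=11, probe 11,12,15,3,10,2 → slot 2
Table: [., ., 260, 209, ., ., ., ., ., ., 840, 872, 838, ., 194, 175, .]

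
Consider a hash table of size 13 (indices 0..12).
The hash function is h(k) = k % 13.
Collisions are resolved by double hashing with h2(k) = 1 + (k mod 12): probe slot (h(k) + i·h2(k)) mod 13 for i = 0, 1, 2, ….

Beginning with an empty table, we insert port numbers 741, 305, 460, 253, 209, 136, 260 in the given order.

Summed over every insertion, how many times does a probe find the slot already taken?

3

Insert 741: h=0, slot 0 empty -> index 0.
Insert 305: h=6, slot 6 empty -> index 6.
Insert 460: h=5, slot 5 empty -> index 5.
Insert 253: h=6, h2=2, slot 6 occupied -> index 8.
Insert 209: h=1, slot 1 empty -> index 1.
Insert 136: h=6, h2=5, slot 6 occupied -> index 11.
Insert 260: h=0, h2=9, slot 0 occupied -> index 9.
Table: [741, 209, —, —, —, 460, 305, —, 253, 260, —, 136, —]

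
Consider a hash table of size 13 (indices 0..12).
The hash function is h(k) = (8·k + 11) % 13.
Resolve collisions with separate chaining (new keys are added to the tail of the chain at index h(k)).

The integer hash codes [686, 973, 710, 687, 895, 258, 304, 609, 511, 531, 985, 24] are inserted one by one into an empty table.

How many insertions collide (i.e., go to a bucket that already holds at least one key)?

7

686 -> bucket 0
973 -> bucket 8
710 -> bucket 10
687 -> bucket 8 (collision)
895 -> bucket 8 (collision)
258 -> bucket 8 (collision)
304 -> bucket 12
609 -> bucket 8 (collision)
511 -> bucket 4
531 -> bucket 8 (collision)
985 -> bucket 0 (collision)
24 -> bucket 8 (collision)
Final buckets:
0: 686 -> 985
1: _
2: _
3: _
4: 511
5: _
6: _
7: _
8: 973 -> 687 -> 895 -> 258 -> 609 -> 531 -> 24
9: _
10: 710
11: _
12: 304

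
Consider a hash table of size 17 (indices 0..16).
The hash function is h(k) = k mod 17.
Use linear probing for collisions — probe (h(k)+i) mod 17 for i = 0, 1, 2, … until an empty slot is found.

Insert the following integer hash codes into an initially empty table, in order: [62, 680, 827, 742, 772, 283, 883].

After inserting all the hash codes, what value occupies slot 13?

Insert 62: h=11, slot 11 empty → index 11.
Insert 680: h=0, slot 0 empty → index 0.
Insert 827: h=11, slot 11 occupied → index 12.
Insert 742: h=11, slots 11,12 occupied → index 13.
Insert 772: h=7, slot 7 empty → index 7.
Insert 283: h=11, slots 11,12,13 occupied → index 14.
Insert 883: h=16, slot 16 empty → index 16.
Table: [680, -, -, -, -, -, -, 772, -, -, -, 62, 827, 742, 283, -, 883]

742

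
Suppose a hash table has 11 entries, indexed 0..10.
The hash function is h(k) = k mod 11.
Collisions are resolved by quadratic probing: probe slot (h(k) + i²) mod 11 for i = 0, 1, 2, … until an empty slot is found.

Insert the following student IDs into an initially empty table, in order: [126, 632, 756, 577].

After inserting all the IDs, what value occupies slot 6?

632

126 hashes to 5; slot 5 is free → place at 5.
632 hashes to 5; 5 taken → place at 6.
756 hashes to 8; slot 8 is free → place at 8.
577 hashes to 5; 5,6 taken → place at 9.
Table: [∅, ∅, ∅, ∅, ∅, 126, 632, ∅, 756, 577, ∅]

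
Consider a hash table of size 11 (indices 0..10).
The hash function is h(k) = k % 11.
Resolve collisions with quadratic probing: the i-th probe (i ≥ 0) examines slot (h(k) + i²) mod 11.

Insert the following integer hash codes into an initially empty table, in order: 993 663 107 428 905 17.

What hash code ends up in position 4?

993: h=3 -> slot 3
663: h=3, probe 3,4 -> slot 4
107: h=8 -> slot 8
428: h=10 -> slot 10
905: h=3, probe 3,4,7 -> slot 7
17: h=6 -> slot 6
Table: [., ., ., 993, 663, ., 17, 905, 107, ., 428]

663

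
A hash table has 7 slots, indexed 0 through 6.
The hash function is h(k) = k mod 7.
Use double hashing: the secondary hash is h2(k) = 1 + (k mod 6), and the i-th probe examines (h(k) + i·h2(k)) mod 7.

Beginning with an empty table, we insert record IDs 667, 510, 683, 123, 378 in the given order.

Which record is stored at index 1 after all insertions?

123

667 hashes to 2; slot 2 is free -> place at 2.
510 hashes to 6; slot 6 is free -> place at 6.
683 hashes to 4; slot 4 is free -> place at 4.
123 hashes to 4, h2=4; 4 taken -> place at 1.
378 hashes to 0; slot 0 is free -> place at 0.
Table: [378, 123, 667, -, 683, -, 510]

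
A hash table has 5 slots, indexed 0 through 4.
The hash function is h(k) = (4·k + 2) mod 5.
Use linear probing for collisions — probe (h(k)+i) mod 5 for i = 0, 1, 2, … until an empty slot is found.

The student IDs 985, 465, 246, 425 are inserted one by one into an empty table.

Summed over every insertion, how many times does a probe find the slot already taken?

985 hashes to 2; slot 2 is free -> place at 2.
465 hashes to 2; 2 taken -> place at 3.
246 hashes to 1; slot 1 is free -> place at 1.
425 hashes to 2; 2,3 taken -> place at 4.
Table: [., 246, 985, 465, 425]

3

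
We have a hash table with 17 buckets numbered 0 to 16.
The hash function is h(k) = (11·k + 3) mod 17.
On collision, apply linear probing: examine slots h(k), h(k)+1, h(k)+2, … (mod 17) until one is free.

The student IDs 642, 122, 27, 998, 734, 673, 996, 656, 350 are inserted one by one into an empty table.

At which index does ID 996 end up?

642: h=10 => slot 10
122: h=2 => slot 2
27: h=11 => slot 11
998: h=16 => slot 16
734: h=2, probe 2,3 => slot 3
673: h=11, probe 11,12 => slot 12
996: h=11, probe 11,12,13 => slot 13
656: h=11, probe 11,12,13,14 => slot 14
350: h=11, probe 11,12,13,14,15 => slot 15
Table: [∅, ∅, 122, 734, ∅, ∅, ∅, ∅, ∅, ∅, 642, 27, 673, 996, 656, 350, 998]

13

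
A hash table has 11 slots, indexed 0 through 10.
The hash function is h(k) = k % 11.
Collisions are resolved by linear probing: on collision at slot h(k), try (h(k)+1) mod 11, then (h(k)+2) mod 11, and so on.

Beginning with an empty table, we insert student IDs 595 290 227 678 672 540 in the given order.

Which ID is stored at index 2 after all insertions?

595 hashes to 1; slot 1 is free => place at 1.
290 hashes to 4; slot 4 is free => place at 4.
227 hashes to 7; slot 7 is free => place at 7.
678 hashes to 7; 7 taken => place at 8.
672 hashes to 1; 1 taken => place at 2.
540 hashes to 1; 1,2 taken => place at 3.
Table: [., 595, 672, 540, 290, ., ., 227, 678, ., .]

672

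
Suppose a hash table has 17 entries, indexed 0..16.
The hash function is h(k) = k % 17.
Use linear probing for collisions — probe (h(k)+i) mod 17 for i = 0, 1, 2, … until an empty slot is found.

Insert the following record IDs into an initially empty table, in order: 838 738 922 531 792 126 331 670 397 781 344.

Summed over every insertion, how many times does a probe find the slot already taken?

23

838 hashes to 5; slot 5 is free → place at 5.
738 hashes to 7; slot 7 is free → place at 7.
922 hashes to 4; slot 4 is free → place at 4.
531 hashes to 4; 4,5 taken → place at 6.
792 hashes to 10; slot 10 is free → place at 10.
126 hashes to 7; 7 taken → place at 8.
331 hashes to 8; 8 taken → place at 9.
670 hashes to 7; 7,8,9,10 taken → place at 11.
397 hashes to 6; 6,7,8,9,10,11 taken → place at 12.
781 hashes to 16; slot 16 is free → place at 16.
344 hashes to 4; 4,5,6,7,8,9,10,11,12 taken → place at 13.
Table: [_, _, _, _, 922, 838, 531, 738, 126, 331, 792, 670, 397, 344, _, _, 781]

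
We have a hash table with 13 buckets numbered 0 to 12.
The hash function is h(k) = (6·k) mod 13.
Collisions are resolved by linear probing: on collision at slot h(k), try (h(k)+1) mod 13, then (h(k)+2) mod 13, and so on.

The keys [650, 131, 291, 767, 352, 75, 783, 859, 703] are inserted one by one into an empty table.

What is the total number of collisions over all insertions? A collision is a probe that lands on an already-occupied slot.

9

650 hashes to 0; slot 0 is free -> place at 0.
131 hashes to 6; slot 6 is free -> place at 6.
291 hashes to 4; slot 4 is free -> place at 4.
767 hashes to 0; 0 taken -> place at 1.
352 hashes to 6; 6 taken -> place at 7.
75 hashes to 8; slot 8 is free -> place at 8.
783 hashes to 5; slot 5 is free -> place at 5.
859 hashes to 6; 6,7,8 taken -> place at 9.
703 hashes to 6; 6,7,8,9 taken -> place at 10.
Table: [650, 767, -, -, 291, 783, 131, 352, 75, 859, 703, -, -]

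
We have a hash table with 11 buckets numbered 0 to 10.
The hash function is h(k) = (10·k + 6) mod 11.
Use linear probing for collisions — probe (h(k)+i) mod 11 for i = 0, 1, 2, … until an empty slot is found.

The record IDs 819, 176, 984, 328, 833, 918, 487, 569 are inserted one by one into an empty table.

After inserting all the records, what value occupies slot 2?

984

Insert 819: h=1, slot 1 empty => index 1.
Insert 176: h=6, slot 6 empty => index 6.
Insert 984: h=1, slot 1 occupied => index 2.
Insert 328: h=8, slot 8 empty => index 8.
Insert 833: h=9, slot 9 empty => index 9.
Insert 918: h=1, slots 1,2 occupied => index 3.
Insert 487: h=3, slot 3 occupied => index 4.
Insert 569: h=9, slot 9 occupied => index 10.
Table: [∅, 819, 984, 918, 487, ∅, 176, ∅, 328, 833, 569]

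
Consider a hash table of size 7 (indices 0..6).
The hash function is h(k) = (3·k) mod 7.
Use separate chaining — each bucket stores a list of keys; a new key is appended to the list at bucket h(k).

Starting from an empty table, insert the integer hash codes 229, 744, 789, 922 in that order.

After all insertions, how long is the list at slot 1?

3

229 → bucket 1
744 → bucket 6
789 → bucket 1 (collision)
922 → bucket 1 (collision)
Final buckets:
0: ∅
1: 229 -> 789 -> 922
2: ∅
3: ∅
4: ∅
5: ∅
6: 744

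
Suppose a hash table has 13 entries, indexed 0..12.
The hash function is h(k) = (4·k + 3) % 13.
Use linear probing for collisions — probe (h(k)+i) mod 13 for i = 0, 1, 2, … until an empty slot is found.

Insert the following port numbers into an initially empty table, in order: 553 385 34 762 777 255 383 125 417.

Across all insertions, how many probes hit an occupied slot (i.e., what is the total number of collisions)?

Insert 553: h=5, slot 5 empty → index 5.
Insert 385: h=9, slot 9 empty → index 9.
Insert 34: h=9, slot 9 occupied → index 10.
Insert 762: h=9, slots 9,10 occupied → index 11.
Insert 777: h=4, slot 4 empty → index 4.
Insert 255: h=9, slots 9,10,11 occupied → index 12.
Insert 383: h=1, slot 1 empty → index 1.
Insert 125: h=9, slots 9,10,11,12 occupied → index 0.
Insert 417: h=7, slot 7 empty → index 7.
Table: [125, 383, -, -, 777, 553, -, 417, -, 385, 34, 762, 255]

10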